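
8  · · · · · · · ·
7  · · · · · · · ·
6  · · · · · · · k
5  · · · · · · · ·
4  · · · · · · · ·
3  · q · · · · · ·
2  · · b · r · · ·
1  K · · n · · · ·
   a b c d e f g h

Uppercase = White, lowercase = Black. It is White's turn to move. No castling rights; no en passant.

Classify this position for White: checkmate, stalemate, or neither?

stalemate

White to move; white king on a1.
In check: no.
King squares — b1: attacked by Bc2; a2: attacked by Qb3; b2: attacked by Nd1.
Legal moves for White: none.
Not in check and no legal moves → stalemate.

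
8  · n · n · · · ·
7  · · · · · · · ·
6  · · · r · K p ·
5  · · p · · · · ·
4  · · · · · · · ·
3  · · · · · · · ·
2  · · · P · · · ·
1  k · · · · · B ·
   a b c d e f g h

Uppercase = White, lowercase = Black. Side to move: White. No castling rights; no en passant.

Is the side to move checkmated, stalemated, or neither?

neither

White to move; white king on f6.
In check: yes, from the black rook on d6.
King squares — e5: available; f5: attacked by Pg6; g5: available; e6: attacked by Rd6; g6: attacked by Rd6; e7: available; f7: attacked by Nd8; g7: available.
Legal moves for White: Kg7, Ke7, Kg5, Ke5.
White is in check but has 4 legal moves → neither.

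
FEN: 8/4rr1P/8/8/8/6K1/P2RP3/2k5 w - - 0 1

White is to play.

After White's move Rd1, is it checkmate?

After Rd1: black king on c1; in check: yes, from the white rook on d1.
Black has 3 legal replies: Kc2, Kb2, Kxd1.
In check but a legal move exists → not checkmate.

no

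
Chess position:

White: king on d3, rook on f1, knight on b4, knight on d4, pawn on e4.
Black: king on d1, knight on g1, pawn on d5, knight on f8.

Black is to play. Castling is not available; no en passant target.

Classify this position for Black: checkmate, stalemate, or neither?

Black to move; black king on d1.
In check: yes, from the white rook on f1.
King squares — c1: attacked by Rf1; e1: attacked by Rf1; c2: attacked by Kd3; d2: attacked by Kd3; e2: attacked by Kd3.
Legal moves for Black: none.
In check with no legal moves → checkmate.

checkmate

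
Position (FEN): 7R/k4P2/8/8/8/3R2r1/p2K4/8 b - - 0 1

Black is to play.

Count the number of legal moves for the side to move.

Black to move; king on a7.
In check: no.
Legal moves: Kb7, Kb6, Ka6, Rg8, Rg7, Rg6, Rg5, Rg4, Rh3, Rf3, Re3, Rxd3+, Rg2+, Rg1, a1=Q, a1=R, a1=B, a1=N.
Count: 18.

18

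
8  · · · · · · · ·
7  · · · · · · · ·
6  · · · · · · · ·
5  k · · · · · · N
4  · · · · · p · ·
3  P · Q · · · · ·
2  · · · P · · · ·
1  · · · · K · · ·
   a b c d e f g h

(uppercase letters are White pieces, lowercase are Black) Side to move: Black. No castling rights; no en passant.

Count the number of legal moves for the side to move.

4

Black to move; king on a5.
In check: yes, from the white queen on c3.
Legal moves: Kb6, Ka6, Kb5, Ka4.
Count: 4.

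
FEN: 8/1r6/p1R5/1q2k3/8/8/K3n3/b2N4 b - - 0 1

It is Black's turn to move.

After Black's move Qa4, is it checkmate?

yes

After Qa4: white king on a2; in check: yes, from the black queen on a4.
King squares — a1: attacked by Qa4; b1: attacked by Rb7; b2: attacked by Ba1; a3: attacked by Qa4; b3: attacked by Qa4.
White has no legal moves → checkmate.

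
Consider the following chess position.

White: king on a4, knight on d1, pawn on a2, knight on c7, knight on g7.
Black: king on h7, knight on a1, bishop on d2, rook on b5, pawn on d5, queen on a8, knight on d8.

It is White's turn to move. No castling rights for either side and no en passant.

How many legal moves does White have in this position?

3

White to move; king on a4.
In check: yes, from the black queen on a8.
Legal moves: Kxb5, Nxa8, Na6.
Count: 3.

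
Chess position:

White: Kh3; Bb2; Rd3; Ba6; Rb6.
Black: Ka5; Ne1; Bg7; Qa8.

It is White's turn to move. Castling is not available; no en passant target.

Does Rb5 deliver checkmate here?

no

After Rb5: black king on a5; in check: yes, from the white rook on b5.
Black has 2 legal replies: Kxa6, Ka4.
In check but a legal move exists → not checkmate.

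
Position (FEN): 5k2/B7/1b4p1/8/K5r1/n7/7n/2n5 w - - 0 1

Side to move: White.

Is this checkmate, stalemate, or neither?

White to move; white king on a4.
In check: yes, from the black rook on g4.
King squares — a3: available; b3: attacked by Nc1; b4: attacked by Rg4; a5: attacked by Bb6; b5: attacked by Na3.
Legal moves for White: Kxa3.
White is in check but has 1 legal move → neither.

neither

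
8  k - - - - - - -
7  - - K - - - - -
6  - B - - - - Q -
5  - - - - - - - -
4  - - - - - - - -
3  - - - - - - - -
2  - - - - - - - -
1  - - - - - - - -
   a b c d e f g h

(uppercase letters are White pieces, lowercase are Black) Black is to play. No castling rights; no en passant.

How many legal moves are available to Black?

Black to move; king on a8.
In check: no.
Legal moves: none.
Count: 0.

0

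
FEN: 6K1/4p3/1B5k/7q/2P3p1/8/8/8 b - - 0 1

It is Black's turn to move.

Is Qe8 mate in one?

yes

After Qe8: white king on g8; in check: yes, from the black queen on e8.
King squares — f7: attacked by Qe8; g7: attacked by Kh6; h7: attacked by Kh6; f8: attacked by Qe8; h8: attacked by Qe8.
White has no legal moves → checkmate.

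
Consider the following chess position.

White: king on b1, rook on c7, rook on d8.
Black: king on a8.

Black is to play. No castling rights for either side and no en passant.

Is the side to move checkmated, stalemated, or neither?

Black to move; black king on a8.
In check: yes, from the white rook on d8.
King squares — a7: attacked by Rc7; b7: attacked by Rc7; b8: attacked by Rd8.
Legal moves for Black: none.
In check with no legal moves → checkmate.

checkmate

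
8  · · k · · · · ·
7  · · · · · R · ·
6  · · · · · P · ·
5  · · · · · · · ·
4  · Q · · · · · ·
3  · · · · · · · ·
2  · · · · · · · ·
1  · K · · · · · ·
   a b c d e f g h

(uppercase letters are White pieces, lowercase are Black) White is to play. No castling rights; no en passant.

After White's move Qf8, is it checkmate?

yes

After Qf8: black king on c8; in check: yes, from the white queen on f8.
King squares — b7: attacked by Rf7; c7: attacked by Rf7; d7: attacked by Rf7; b8: attacked by Qf8; d8: attacked by Qf8.
Black has no legal moves → checkmate.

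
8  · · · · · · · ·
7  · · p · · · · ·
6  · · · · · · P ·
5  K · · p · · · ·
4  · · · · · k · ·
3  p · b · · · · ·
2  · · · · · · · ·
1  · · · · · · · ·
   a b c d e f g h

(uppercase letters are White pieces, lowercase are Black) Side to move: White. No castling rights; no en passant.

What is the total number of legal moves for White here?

3

White to move; king on a5.
In check: yes, from the black bishop on c3.
Legal moves: Ka6, Kb5, Ka4.
Count: 3.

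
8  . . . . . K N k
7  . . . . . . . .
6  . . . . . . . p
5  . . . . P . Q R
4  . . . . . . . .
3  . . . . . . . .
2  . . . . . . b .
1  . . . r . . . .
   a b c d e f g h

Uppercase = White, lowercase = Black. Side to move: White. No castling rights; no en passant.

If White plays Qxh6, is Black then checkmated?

After Qxh6: black king on h8; in check: yes, from the white queen on h6.
King squares — g7: attacked by Qh6; h7: attacked by Qh6; g8: attacked by Kf8.
Black has no legal moves → checkmate.

yes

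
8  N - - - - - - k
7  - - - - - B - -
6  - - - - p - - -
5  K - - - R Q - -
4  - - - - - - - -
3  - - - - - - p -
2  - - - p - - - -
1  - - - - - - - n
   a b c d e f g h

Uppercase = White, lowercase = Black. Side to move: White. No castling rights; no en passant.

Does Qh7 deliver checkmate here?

no

After Qh7: black king on h8; in check: yes, from the white queen on h7.
Black has 1 legal reply: Kxh7.
In check but a legal move exists → not checkmate.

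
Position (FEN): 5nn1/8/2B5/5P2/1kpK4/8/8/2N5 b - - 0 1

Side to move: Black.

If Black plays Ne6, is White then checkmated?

After Ne6: white king on d4; in check: yes, from the black knight on e6.
White has 5 legal replies: Ke5, Kd5, Ke4, Ke3, fxe6.
In check but a legal move exists → not checkmate.

no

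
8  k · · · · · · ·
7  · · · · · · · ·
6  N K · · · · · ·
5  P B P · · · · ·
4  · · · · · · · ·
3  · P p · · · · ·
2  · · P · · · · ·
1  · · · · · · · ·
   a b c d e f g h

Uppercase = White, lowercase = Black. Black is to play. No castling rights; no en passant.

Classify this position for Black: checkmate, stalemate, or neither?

Black to move; black king on a8.
In check: no.
King squares — a7: attacked by Kb6; b7: attacked by Kb6; b8: attacked by Na6.
Legal moves for Black: none.
Not in check and no legal moves → stalemate.

stalemate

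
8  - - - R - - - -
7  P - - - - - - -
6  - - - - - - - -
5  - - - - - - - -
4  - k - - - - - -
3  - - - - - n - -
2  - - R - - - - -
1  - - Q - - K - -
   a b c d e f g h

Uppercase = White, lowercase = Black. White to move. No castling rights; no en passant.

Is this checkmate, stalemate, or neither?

White to move; white king on f1.
In check: no.
Legal moves for White include: Rh8, Rg8, Rf8, Re8, Rdc8, Rb8+, Ra8, Rd7, Rd6, Rd5, Rd4+, Rd3, Rdd2, Rd1, Rcc8, Rc7, Rc6, Rc5, ... (list truncated; more exist).
White has legal moves and is not in check → neither.

neither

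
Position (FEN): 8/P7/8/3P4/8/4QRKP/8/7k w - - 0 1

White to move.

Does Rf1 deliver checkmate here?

After Rf1: black king on h1; in check: yes, from the white rook on f1.
King squares — g1: attacked by Rf1; g2: attacked by Kg3; h2: attacked by Kg3.
Black has no legal moves → checkmate.

yes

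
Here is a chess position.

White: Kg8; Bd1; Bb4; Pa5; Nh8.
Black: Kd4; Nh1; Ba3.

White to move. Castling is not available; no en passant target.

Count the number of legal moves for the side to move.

White to move; king on g8.
In check: no.
Legal moves: Nf7, Ng6, Kf8, Kh7, Kg7, Kf7, Bf8, Be7, Bd6, Bc5+, Bc3+, Bxa3, Bd2, Be1, Bh5, Bg4, Ba4, Bf3, Bb3, Be2, Bc2, a6.
Count: 22.

22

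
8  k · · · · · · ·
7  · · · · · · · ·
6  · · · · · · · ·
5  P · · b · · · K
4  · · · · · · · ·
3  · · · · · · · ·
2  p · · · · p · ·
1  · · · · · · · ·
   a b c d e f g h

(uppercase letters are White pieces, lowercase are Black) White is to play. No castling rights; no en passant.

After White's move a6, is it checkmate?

After a6: black king on a8; in check: no.
Black is not in check, so this cannot be checkmate.

no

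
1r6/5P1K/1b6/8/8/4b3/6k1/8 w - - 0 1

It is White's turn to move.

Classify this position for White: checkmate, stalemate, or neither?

White to move; white king on h7.
In check: no.
Legal moves for White: Kg7, Kg6, f8=Q, f8=R, f8=B, f8=N.
White has 6 legal moves and is not in check → neither.

neither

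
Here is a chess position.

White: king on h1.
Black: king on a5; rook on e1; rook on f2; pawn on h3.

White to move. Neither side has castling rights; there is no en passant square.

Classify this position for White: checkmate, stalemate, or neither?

White to move; white king on h1.
In check: yes, from the black rook on e1.
King squares — g1: attacked by Re1; g2: attacked by Rf2; h2: attacked by Rf2.
Legal moves for White: none.
In check with no legal moves → checkmate.

checkmate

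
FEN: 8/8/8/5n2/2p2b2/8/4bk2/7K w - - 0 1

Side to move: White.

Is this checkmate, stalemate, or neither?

stalemate

White to move; white king on h1.
In check: no.
King squares — g1: attacked by Kf2; g2: attacked by Kf2; h2: attacked by Bf4.
Legal moves for White: none.
Not in check and no legal moves → stalemate.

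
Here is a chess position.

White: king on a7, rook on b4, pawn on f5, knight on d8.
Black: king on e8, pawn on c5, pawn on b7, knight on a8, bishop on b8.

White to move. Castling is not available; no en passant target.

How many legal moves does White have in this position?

3

White to move; king on a7.
In check: yes, from the black bishop on b8.
Legal moves: Kxb8, Kxa8, Kxb7.
Count: 3.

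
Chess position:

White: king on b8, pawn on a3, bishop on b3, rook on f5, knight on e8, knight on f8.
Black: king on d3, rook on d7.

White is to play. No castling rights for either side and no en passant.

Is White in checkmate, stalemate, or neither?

White to move; white king on b8.
In check: no.
Legal moves for White include: Nh7, Nxd7, Ng6, Ne6, Ng7, Nc7, Nf6, Nd6, Kc8, Ka8, Rf7, Rf6, Rh5, Rg5, Re5, Rd5+, Rc5, Rb5, ... (list truncated; more exist).
White has legal moves and is not in check → neither.

neither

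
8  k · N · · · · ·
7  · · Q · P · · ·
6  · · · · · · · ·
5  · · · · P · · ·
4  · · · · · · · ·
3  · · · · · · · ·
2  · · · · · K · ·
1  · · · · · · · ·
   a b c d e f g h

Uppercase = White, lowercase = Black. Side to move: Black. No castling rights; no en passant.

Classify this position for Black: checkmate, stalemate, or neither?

Black to move; black king on a8.
In check: no.
King squares — a7: attacked by Qc7; b7: attacked by Qc7; b8: attacked by Qc7.
Legal moves for Black: none.
Not in check and no legal moves → stalemate.

stalemate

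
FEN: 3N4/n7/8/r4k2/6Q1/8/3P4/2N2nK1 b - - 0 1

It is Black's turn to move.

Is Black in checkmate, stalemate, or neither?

neither

Black to move; black king on f5.
In check: yes, from the white queen on g4.
King squares — e4: attacked by Qg4; f4: attacked by Qg4; g4: available; e5: available; g5: attacked by Qg4; e6: attacked by Qg4; f6: available; g6: attacked by Qg4.
Legal moves for Black: Kf6, Ke5, Kxg4.
Black is in check but has 3 legal moves → neither.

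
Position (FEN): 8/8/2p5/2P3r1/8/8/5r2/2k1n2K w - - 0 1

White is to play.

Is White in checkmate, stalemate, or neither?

stalemate

White to move; white king on h1.
In check: no.
King squares — g1: attacked by Rg5; g2: attacked by Ne1; h2: attacked by Rf2.
Legal moves for White: none.
Not in check and no legal moves → stalemate.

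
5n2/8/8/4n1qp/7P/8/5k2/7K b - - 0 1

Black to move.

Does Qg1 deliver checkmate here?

yes

After Qg1: white king on h1; in check: yes, from the black queen on g1.
King squares — g1: attacked by Kf2; g2: attacked by Qg1; h2: attacked by Qg1.
White has no legal moves → checkmate.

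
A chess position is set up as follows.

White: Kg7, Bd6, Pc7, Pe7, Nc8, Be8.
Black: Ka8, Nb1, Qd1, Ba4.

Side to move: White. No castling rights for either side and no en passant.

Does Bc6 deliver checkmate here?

no

After Bc6: black king on a8; in check: yes, from the white bishop on c6.
Black has 1 legal reply: Bxc6.
In check but a legal move exists → not checkmate.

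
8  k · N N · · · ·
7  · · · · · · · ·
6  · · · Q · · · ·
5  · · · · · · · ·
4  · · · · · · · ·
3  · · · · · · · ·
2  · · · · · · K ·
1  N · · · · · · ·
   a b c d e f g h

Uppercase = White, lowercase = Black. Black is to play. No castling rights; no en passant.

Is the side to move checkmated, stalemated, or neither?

Black to move; black king on a8.
In check: no.
King squares — a7: attacked by Nc8; b7: attacked by Nd8; b8: attacked by Qd6.
Legal moves for Black: none.
Not in check and no legal moves → stalemate.

stalemate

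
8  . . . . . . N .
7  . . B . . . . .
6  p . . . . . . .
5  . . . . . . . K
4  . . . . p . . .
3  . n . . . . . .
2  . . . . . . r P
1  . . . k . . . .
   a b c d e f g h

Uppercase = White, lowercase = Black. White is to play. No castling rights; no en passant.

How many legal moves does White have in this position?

15

White to move; king on h5.
In check: no.
Legal moves: Ne7, Nh6, Nf6, Bd8, Bb8, Bd6, Bb6, Be5, Ba5, Bf4, Bg3, Kh6, Kh4, h3, h4.
Count: 15.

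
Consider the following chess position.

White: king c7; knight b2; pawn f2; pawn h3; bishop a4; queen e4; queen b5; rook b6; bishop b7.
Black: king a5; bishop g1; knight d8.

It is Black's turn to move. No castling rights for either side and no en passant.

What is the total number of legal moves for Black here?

0

Black to move; king on a5.
In check: yes, from the white queen on b5.
Legal moves: none.
Count: 0.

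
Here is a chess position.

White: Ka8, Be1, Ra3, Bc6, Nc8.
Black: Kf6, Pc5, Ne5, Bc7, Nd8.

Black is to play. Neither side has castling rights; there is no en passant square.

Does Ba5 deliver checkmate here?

no

After Ba5: white king on a8; in check: no.
White is not in check, so this cannot be checkmate.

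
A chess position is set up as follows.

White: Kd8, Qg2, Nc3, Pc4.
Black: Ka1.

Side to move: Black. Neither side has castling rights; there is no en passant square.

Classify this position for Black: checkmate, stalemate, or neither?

Black to move; black king on a1.
In check: no.
King squares — b1: attacked by Nc3; a2: attacked by Qg2; b2: attacked by Qg2.
Legal moves for Black: none.
Not in check and no legal moves → stalemate.

stalemate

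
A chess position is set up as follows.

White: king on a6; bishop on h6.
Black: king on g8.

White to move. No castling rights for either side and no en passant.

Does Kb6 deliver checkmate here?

no

After Kb6: black king on g8; in check: no.
Black is not in check, so this cannot be checkmate.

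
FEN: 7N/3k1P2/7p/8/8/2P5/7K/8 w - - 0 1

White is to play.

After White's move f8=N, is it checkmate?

After f8=N: black king on d7; in check: yes, from the white knight on f8.
Black has 7 legal replies: Ke8, Kd8, Kc8, Ke7, Kc7, Kd6, Kc6.
In check but a legal move exists → not checkmate.

no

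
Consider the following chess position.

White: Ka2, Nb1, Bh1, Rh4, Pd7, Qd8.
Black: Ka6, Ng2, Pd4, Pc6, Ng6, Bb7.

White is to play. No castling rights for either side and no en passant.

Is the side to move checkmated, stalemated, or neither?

neither

White to move; white king on a2.
In check: no.
Legal moves for White include: Qh8, Qg8, Qf8, Qe8, Qc8, Qb8, Qa8+, Qe7, Qc7, Qf6, Qb6+, Qg5, Qa5+, Rh8, Rh7, Rh6, Rh5, Rg4, ... (list truncated; more exist).
White has legal moves and is not in check → neither.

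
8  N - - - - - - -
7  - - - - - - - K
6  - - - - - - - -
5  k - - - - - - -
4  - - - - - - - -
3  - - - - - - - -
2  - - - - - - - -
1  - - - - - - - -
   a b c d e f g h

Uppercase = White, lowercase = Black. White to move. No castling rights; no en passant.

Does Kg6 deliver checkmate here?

After Kg6: black king on a5; in check: no.
Black is not in check, so this cannot be checkmate.

no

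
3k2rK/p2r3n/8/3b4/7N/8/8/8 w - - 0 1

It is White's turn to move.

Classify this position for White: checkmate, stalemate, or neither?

checkmate

White to move; white king on h8.
In check: yes, from the black rook on g8.
King squares — g7: attacked by Rd7; h7: attacked by Rd7; g8: attacked by Bd5.
Legal moves for White: none.
In check with no legal moves → checkmate.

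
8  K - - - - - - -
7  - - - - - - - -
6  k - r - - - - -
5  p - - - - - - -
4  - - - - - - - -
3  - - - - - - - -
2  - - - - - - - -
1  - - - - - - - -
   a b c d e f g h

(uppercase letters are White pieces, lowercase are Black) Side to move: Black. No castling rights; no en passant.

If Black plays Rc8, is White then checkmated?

yes

After Rc8: white king on a8; in check: yes, from the black rook on c8.
King squares — a7: attacked by Ka6; b7: attacked by Ka6; b8: attacked by Rc8.
White has no legal moves → checkmate.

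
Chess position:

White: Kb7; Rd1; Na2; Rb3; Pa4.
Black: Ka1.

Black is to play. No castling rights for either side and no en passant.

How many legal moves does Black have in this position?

1

Black to move; king on a1.
In check: yes, from the white rook on d1.
Legal moves: Kxa2.
Count: 1.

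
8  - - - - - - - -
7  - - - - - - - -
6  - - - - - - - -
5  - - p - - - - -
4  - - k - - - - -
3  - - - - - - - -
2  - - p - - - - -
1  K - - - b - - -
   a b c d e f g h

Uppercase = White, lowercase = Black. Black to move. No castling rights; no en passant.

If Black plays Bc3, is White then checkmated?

no

After Bc3: white king on a1; in check: yes, from the black bishop on c3.
White has 1 legal reply: Ka2.
In check but a legal move exists → not checkmate.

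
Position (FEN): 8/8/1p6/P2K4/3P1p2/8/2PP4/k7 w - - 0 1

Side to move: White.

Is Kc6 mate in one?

no

After Kc6: black king on a1; in check: no.
Black is not in check, so this cannot be checkmate.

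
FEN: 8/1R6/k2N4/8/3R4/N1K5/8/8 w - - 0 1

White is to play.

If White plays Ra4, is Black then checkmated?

yes

After Ra4: black king on a6; in check: yes, from the white rook on a4.
King squares — a5: attacked by Ra4; b5: attacked by Na3; b6: attacked by Rb7; a7: attacked by Ra4; b7: attacked by Nd6.
Black has no legal moves → checkmate.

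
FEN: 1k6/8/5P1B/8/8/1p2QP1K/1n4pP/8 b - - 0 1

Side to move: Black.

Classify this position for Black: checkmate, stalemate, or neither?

Black to move; black king on b8.
In check: no.
Legal moves for Black: Kc8, Ka8, Kc7, Kb7, Nc4, Na4, Nd3, Nd1, g1=Q, g1=R, g1=B, g1=N+.
Black has 12 legal moves and is not in check → neither.

neither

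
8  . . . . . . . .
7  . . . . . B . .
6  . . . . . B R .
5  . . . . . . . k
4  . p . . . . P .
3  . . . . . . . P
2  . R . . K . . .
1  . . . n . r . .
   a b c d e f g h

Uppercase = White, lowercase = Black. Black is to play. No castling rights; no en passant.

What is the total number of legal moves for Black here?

Black to move; king on h5.
In check: yes, from the white pawn on g4.
Legal moves: none.
Count: 0.

0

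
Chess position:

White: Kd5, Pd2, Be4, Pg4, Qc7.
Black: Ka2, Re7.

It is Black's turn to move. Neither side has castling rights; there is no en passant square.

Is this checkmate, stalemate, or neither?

Black to move; black king on a2.
In check: no.
Legal moves for Black: Re8, Rh7, Rg7, Rf7, Rd7+, Rxc7, Re6, Re5+, Rxe4, Kb3, Ka3, Kb2, Ka1.
Black has 13 legal moves and is not in check → neither.

neither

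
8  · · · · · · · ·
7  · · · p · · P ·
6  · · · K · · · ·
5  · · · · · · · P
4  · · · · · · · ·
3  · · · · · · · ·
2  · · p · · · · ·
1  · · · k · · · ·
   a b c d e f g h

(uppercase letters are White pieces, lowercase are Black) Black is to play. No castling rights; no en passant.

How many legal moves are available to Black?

Black to move; king on d1.
In check: no.
Legal moves: Ke2, Kd2, Ke1, Kc1, c1=Q, c1=R, c1=B, c1=N.
Count: 8.

8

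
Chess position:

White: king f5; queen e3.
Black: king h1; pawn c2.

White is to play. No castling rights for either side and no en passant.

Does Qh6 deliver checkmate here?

no

After Qh6: black king on h1; in check: yes, from the white queen on h6.
Black has 2 legal replies: Kg2, Kg1.
In check but a legal move exists → not checkmate.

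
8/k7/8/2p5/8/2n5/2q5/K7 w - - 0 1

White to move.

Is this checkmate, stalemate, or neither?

White to move; white king on a1.
In check: no.
King squares — b1: attacked by Qc2; a2: attacked by Qc2; b2: attacked by Qc2.
Legal moves for White: none.
Not in check and no legal moves → stalemate.

stalemate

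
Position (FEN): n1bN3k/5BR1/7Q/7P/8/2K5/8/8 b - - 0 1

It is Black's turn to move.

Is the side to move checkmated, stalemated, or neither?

Black to move; black king on h8.
In check: yes, from the white queen on h6.
King squares — g7: attacked by Qh6; h7: attacked by Qh6; g8: attacked by Bf7.
Legal moves for Black: none.
In check with no legal moves → checkmate.

checkmate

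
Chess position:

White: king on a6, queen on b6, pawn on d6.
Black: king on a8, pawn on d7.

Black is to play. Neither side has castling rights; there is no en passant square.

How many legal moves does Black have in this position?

Black to move; king on a8.
In check: no.
Legal moves: none.
Count: 0.

0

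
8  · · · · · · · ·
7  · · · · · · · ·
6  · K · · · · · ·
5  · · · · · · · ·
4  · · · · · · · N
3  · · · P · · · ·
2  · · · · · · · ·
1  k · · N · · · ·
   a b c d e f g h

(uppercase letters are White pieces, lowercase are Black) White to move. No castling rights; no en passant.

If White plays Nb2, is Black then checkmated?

After Nb2: black king on a1; in check: no.
Black is not in check, so this cannot be checkmate.

no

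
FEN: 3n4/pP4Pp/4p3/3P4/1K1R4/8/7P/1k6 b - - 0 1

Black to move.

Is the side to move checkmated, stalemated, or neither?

neither

Black to move; black king on b1.
In check: no.
Legal moves for Black: Nf7, Nxb7, Nc6+, Kc2, Kb2, Ka2, Kc1, Ka1, exd5, h6, a6, e5, h5, a5+.
Black has 14 legal moves and is not in check → neither.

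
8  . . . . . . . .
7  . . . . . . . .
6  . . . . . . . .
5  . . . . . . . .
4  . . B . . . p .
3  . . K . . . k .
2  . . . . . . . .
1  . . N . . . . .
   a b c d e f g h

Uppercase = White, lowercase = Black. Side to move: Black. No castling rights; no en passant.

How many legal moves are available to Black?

Black to move; king on g3.
In check: no.
Legal moves: Kh4, Kf4, Kh3, Kf3, Kh2, Kg2, Kf2.
Count: 7.

7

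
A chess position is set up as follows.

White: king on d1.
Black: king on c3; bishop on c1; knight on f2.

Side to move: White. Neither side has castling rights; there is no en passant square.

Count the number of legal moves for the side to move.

White to move; king on d1.
In check: yes, from the black knight on f2.
Legal moves: Ke2, Ke1, Kxc1.
Count: 3.

3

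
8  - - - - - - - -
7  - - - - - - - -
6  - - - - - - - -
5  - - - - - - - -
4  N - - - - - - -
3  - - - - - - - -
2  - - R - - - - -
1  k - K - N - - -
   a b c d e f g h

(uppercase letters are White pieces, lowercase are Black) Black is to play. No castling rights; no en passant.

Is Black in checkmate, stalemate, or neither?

Black to move; black king on a1.
In check: no.
King squares — b1: attacked by Kc1; a2: attacked by Rc2; b2: attacked by Kc1.
Legal moves for Black: none.
Not in check and no legal moves → stalemate.

stalemate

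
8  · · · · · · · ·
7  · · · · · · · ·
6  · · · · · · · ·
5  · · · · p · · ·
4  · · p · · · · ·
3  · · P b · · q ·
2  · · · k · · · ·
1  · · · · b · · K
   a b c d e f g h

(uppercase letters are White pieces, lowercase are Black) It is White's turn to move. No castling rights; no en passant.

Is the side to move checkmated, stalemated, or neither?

stalemate

White to move; white king on h1.
In check: no.
King squares — g1: attacked by Qg3; g2: attacked by Qg3; h2: attacked by Qg3.
Legal moves for White: none.
Not in check and no legal moves → stalemate.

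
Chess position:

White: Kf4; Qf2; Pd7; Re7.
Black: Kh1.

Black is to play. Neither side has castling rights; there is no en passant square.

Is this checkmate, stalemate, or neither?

stalemate

Black to move; black king on h1.
In check: no.
King squares — g1: attacked by Qf2; g2: attacked by Qf2; h2: attacked by Qf2.
Legal moves for Black: none.
Not in check and no legal moves → stalemate.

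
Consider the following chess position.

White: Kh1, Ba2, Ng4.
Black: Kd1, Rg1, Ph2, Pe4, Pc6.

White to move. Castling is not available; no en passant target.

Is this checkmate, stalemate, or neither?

White to move; white king on h1.
In check: yes, from the black rook on g1.
King squares — g1: attacked by Ph2; g2: attacked by Rg1; h2: available.
Legal moves for White: Kxh2.
White is in check but has 1 legal move → neither.

neither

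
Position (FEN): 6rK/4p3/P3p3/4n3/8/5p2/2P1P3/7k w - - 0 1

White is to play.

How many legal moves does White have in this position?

2

White to move; king on h8.
In check: yes, from the black rook on g8.
Legal moves: Kxg8, Kh7.
Count: 2.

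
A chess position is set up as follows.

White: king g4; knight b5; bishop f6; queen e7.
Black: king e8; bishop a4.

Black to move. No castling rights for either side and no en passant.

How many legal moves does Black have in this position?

Black to move; king on e8.
In check: yes, from the white queen on e7.
Legal moves: none.
Count: 0.

0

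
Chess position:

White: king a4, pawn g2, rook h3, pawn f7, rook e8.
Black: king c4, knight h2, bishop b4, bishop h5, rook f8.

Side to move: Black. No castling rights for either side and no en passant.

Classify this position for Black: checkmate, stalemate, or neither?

Black to move; black king on c4.
In check: no.
Legal moves for Black include: Rh8, Rg8, Rxe8, Rxf7, Bxf7, Bg6, Bg4, Bf3, Be2, Bd1+, Kd5, Kc5, Kd4, Be7, Bd6, Bc5, Ba5, Bc3, ... (list truncated; more exist).
Black has legal moves and is not in check → neither.

neither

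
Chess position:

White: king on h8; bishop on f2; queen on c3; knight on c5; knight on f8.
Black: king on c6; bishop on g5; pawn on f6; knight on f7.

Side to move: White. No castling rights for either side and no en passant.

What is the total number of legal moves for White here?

White to move; king on h8.
In check: yes, from the black knight on f7.
Legal moves: Kg8, Kh7, Kg7.
Count: 3.

3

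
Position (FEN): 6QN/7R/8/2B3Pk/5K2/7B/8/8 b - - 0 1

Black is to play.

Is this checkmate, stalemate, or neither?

Black to move; black king on h5.
In check: yes, from the white rook on h7.
King squares — g4: attacked by Bh3; h4: attacked by Rh7; g5: attacked by Kf4; g6: attacked by Qg8; h6: attacked by Pg5.
Legal moves for Black: none.
In check with no legal moves → checkmate.

checkmate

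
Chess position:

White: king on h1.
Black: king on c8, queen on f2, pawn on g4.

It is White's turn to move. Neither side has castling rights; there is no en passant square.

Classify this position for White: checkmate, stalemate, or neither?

White to move; white king on h1.
In check: no.
King squares — g1: attacked by Qf2; g2: attacked by Qf2; h2: attacked by Qf2.
Legal moves for White: none.
Not in check and no legal moves → stalemate.

stalemate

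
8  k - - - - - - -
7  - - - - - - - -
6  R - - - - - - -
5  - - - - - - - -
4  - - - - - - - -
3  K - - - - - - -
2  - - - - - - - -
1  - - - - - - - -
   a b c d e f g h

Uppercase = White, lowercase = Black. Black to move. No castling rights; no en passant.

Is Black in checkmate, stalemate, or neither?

neither

Black to move; black king on a8.
In check: yes, from the white rook on a6.
Legal moves for Black: Kb8, Kb7.
Black is in check but has 2 legal moves → neither.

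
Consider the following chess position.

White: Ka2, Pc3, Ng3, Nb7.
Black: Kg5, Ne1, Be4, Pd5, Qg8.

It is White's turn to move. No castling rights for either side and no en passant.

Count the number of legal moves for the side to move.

White to move; king on a2.
In check: no.
Legal moves: Nd8, Nd6, Nc5, Na5, Nh5, Nf5, Nxe4+, Ne2, Nh1, Nf1, Kb3, Ka3, Kb2, Ka1, c4.
Count: 15.

15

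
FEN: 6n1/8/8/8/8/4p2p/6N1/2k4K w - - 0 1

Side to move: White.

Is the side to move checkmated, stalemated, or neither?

White to move; white king on h1.
In check: no.
Legal moves for White: Nh4, Nf4, Nxe3, Ne1, Kh2, Kg1.
White has 6 legal moves and is not in check → neither.

neither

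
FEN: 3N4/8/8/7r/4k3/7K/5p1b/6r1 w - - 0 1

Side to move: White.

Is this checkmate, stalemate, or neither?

checkmate

White to move; white king on h3.
In check: yes, from the black rook on h5.
King squares — g2: attacked by Rg1; h2: attacked by Rh5; g3: attacked by Rg1; g4: attacked by Rg1; h4: attacked by Rh5.
Legal moves for White: none.
In check with no legal moves → checkmate.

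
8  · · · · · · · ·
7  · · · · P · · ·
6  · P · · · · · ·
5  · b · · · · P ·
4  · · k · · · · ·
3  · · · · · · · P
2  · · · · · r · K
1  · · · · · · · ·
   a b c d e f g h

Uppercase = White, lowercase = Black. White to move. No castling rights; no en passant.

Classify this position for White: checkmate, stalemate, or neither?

neither

White to move; white king on h2.
In check: yes, from the black rook on f2.
King squares — g1: available; h1: available; g2: attacked by Rf2; g3: available; h3: own pawn.
Legal moves for White: Kg3, Kh1, Kg1.
White is in check but has 3 legal moves → neither.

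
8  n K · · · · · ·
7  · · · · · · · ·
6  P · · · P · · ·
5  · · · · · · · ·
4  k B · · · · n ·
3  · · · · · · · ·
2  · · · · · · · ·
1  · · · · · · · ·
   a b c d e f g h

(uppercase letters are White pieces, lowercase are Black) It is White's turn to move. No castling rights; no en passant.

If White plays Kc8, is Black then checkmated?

After Kc8: black king on a4; in check: no.
Black is not in check, so this cannot be checkmate.

no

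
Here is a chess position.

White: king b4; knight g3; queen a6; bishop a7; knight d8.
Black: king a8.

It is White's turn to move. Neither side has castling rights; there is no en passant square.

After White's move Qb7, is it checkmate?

yes

After Qb7: black king on a8; in check: yes, from the white queen on b7.
King squares — a7: attacked by Qb7; b7: attacked by Nd8; b8: attacked by Ba7.
Black has no legal moves → checkmate.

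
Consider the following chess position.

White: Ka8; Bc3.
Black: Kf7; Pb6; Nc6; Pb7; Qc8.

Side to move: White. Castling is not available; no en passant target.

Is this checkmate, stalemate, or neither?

checkmate

White to move; white king on a8.
In check: yes, from the black queen on c8.
King squares — a7: attacked by Nc6; b7: attacked by Qc8; b8: attacked by Nc6.
Legal moves for White: none.
In check with no legal moves → checkmate.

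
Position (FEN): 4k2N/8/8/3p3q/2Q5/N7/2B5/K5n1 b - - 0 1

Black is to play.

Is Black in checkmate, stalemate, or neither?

neither

Black to move; black king on e8.
In check: no.
Legal moves for Black include: Kf8, Kd8, Ke7, Kd7, Qxh8+, Qh7, Qf7, Qh6, Qg6, Qg5, Qf5, Qe5+, Qh4, Qg4, Qh3, Qf3, Qh2, Qe2, ... (list truncated; more exist).
Black has legal moves and is not in check → neither.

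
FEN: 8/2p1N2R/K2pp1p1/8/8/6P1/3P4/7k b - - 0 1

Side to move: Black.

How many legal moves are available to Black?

Black to move; king on h1.
In check: yes, from the white rook on h7.
Legal moves: Kg2, Kg1.
Count: 2.

2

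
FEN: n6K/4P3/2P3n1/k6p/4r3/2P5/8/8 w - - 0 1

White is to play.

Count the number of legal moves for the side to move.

White to move; king on h8.
In check: yes, from the black knight on g6.
Legal moves: Kg8, Kh7, Kg7.
Count: 3.

3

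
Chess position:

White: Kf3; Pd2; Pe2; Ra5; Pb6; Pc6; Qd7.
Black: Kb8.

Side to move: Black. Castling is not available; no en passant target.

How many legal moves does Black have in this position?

Black to move; king on b8.
In check: no.
Legal moves: none.
Count: 0.

0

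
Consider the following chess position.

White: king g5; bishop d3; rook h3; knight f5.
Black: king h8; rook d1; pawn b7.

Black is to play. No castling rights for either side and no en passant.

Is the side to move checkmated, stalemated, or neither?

Black to move; black king on h8.
In check: yes, from the white rook on h3.
King squares — g7: attacked by Nf5; h7: attacked by Rh3; g8: available.
Legal moves for Black: Kg8.
Black is in check but has 1 legal move → neither.

neither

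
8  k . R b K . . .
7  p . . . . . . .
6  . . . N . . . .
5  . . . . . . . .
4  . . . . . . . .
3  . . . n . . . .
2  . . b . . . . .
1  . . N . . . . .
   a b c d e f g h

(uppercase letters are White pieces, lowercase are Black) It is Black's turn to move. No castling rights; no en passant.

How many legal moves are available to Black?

Black to move; king on a8.
In check: yes, from the white rook on c8.
Legal moves: none.
Count: 0.

0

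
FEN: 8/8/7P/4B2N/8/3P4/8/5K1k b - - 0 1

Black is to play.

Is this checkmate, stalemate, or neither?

stalemate

Black to move; black king on h1.
In check: no.
King squares — g1: attacked by Kf1; g2: attacked by Kf1; h2: attacked by Be5.
Legal moves for Black: none.
Not in check and no legal moves → stalemate.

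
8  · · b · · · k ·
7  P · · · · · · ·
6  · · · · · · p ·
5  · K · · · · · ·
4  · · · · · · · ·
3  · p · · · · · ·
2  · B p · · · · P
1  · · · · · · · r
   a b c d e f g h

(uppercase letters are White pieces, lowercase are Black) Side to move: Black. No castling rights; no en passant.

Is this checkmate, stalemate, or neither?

Black to move; black king on g8.
In check: no.
Legal moves for Black include: Kf8, Kh7, Kf7, Bd7+, Bb7, Be6, Ba6+, Bf5, Bg4, Bh3, Rxh2, Rg1, Rf1, Re1, Rd1, Rc1, Rb1, Ra1, ... (list truncated; more exist).
Black has legal moves and is not in check → neither.

neither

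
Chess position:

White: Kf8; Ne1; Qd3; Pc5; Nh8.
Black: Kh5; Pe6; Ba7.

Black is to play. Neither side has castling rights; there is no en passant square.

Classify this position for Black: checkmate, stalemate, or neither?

neither

Black to move; black king on h5.
In check: no.
Legal moves for Black: Bb8, Bb6, Bxc5+, Kh6, Kg5, Kh4, Kg4, e5.
Black has 8 legal moves and is not in check → neither.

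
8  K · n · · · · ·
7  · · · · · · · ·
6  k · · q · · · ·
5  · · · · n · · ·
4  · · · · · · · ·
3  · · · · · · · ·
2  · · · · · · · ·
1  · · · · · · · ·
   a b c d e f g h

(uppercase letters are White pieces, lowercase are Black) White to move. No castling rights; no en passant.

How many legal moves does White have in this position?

White to move; king on a8.
In check: no.
Legal moves: none.
Count: 0.

0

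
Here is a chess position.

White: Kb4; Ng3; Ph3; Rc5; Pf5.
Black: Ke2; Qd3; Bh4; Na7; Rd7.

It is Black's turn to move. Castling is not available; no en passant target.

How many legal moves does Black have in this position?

8

Black to move; king on e2.
In check: yes, from the white knight on g3.
Legal moves: Kf3, Ke3, Kf2, Kd2, Ke1, Kd1, Bxg3, Qxg3.
Count: 8.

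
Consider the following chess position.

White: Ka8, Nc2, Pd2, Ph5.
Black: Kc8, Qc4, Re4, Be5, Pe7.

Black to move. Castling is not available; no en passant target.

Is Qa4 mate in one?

yes

After Qa4: white king on a8; in check: yes, from the black queen on a4.
King squares — a7: attacked by Qa4; b7: attacked by Kc8; b8: attacked by Be5.
White has no legal moves → checkmate.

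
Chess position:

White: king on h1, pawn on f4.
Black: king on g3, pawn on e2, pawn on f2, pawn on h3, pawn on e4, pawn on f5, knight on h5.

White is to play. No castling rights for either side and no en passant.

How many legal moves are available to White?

White to move; king on h1.
In check: no.
Legal moves: none.
Count: 0.

0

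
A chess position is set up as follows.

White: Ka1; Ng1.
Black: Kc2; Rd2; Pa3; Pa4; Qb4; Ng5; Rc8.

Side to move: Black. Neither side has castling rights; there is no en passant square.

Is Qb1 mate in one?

After Qb1: white king on a1; in check: yes, from the black queen on b1.
King squares — b1: attacked by Kc2; a2: attacked by Qb1; b2: attacked by Qb1.
White has no legal moves → checkmate.

yes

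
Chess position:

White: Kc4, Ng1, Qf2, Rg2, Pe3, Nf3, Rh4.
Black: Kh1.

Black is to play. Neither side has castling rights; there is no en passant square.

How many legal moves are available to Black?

Black to move; king on h1.
In check: yes, from the white rook on h4.
Legal moves: none.
Count: 0.

0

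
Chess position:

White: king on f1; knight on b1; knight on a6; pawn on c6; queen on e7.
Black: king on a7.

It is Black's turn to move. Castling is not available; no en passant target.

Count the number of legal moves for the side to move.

Black to move; king on a7.
In check: yes, from the white queen on e7.
Legal moves: Ka8, Kb6, Kxa6.
Count: 3.

3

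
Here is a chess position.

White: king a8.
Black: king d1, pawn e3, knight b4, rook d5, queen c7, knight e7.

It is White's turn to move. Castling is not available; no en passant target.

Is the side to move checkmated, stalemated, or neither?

stalemate

White to move; white king on a8.
In check: no.
King squares — a7: attacked by Qc7; b7: attacked by Qc7; b8: attacked by Qc7.
Legal moves for White: none.
Not in check and no legal moves → stalemate.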